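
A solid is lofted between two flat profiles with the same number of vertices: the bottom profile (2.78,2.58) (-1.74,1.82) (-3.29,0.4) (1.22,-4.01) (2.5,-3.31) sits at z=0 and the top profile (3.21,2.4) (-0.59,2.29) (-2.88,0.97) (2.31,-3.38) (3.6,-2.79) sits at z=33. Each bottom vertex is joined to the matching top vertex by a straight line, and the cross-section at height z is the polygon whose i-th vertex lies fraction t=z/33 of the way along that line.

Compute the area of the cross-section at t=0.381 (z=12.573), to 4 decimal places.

Area at t=0.381: 23.9143

Cross-section at t=0.381: each vertex is (1-t)·p0[i] + t·p1[i].
  v1: (1-0.381)·(2.78,2.58) + 0.381·(3.21,2.4) = (2.9438,2.5114)
  v2: (1-0.381)·(-1.74,1.82) + 0.381·(-0.59,2.29) = (-1.3018,1.9991)
  v3: (1-0.381)·(-3.29,0.4) + 0.381·(-2.88,0.97) = (-3.1338,0.6172)
  v4: (1-0.381)·(1.22,-4.01) + 0.381·(2.31,-3.38) = (1.6353,-3.7700)
  v5: (1-0.381)·(2.5,-3.31) + 0.381·(3.6,-2.79) = (2.9191,-3.1119)
Shoelace sum Σ(x_i·y_{i+1} − x_{i+1}·y_i):
  i=1: 2.9438·1.9991 − -1.3018·2.5114 = +9.1544 (running +9.1544)
  i=2: -1.3018·0.6172 − -3.1338·1.9991 = +5.4612 (running +14.6156)
  i=3: -3.1338·-3.7700 − 1.6353·0.6172 = +10.8050 (running +25.4207)
  i=4: 1.6353·-3.1119 − 2.9191·-3.7700 = +5.9161 (running +31.3368)
  i=5: 2.9191·2.5114 − 2.9438·-3.1119 = +16.4919 (running +47.8287)
Area = |Σ|/2 = |47.8287|/2 = 23.9143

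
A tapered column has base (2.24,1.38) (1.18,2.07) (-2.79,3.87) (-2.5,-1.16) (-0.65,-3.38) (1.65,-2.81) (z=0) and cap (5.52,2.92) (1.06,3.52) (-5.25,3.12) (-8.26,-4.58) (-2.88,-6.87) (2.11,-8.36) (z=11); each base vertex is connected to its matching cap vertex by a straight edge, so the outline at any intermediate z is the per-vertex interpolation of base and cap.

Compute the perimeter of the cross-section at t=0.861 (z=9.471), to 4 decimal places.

Cross-section at t=0.861: each vertex is (1-t)·p0[i] + t·p1[i].
  v1: (1-0.861)·(2.24,1.38) + 0.861·(5.52,2.92) = (5.0641,2.7059)
  v2: (1-0.861)·(1.18,2.07) + 0.861·(1.06,3.52) = (1.0767,3.3184)
  v3: (1-0.861)·(-2.79,3.87) + 0.861·(-5.25,3.12) = (-4.9081,3.2243)
  v4: (1-0.861)·(-2.5,-1.16) + 0.861·(-8.26,-4.58) = (-7.4594,-4.1046)
  v5: (1-0.861)·(-0.65,-3.38) + 0.861·(-2.88,-6.87) = (-2.5700,-6.3849)
  v6: (1-0.861)·(1.65,-2.81) + 0.861·(2.11,-8.36) = (2.0461,-7.5885)
Perimeter = Σ |v_{i+1} − v_i|:
  edge 1→2: √(-3.9874² + 0.6125²) = 4.0342 (running 4.0342)
  edge 2→3: √(-5.9847² + -0.0942²) = 5.9855 (running 10.0197)
  edge 3→4: √(-2.5513² + -7.3289²) = 7.7602 (running 17.7799)
  edge 4→5: √(4.8893² + -2.2803²) = 5.3949 (running 23.1748)
  edge 5→6: √(4.6161² + -1.2037²) = 4.7704 (running 27.9453)
  edge 6→1: √(3.0180² + 10.2945²) = 10.7278 (running 38.6730)
Perimeter = 38.6730

Perimeter at t=0.861: 38.6730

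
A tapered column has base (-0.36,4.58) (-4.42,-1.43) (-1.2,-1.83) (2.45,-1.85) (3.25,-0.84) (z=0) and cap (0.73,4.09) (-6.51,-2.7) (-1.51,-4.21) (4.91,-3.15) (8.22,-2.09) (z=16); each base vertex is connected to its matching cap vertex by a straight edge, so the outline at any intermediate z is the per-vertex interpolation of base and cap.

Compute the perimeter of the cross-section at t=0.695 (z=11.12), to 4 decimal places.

Perimeter at t=0.695: 30.7199

Cross-section at t=0.695: each vertex is (1-t)·p0[i] + t·p1[i].
  v1: (1-0.695)·(-0.36,4.58) + 0.695·(0.73,4.09) = (0.3975,4.2394)
  v2: (1-0.695)·(-4.42,-1.43) + 0.695·(-6.51,-2.7) = (-5.8726,-2.3127)
  v3: (1-0.695)·(-1.2,-1.83) + 0.695·(-1.51,-4.21) = (-1.4155,-3.4841)
  v4: (1-0.695)·(2.45,-1.85) + 0.695·(4.91,-3.15) = (4.1597,-2.7535)
  v5: (1-0.695)·(3.25,-0.84) + 0.695·(8.22,-2.09) = (6.7042,-1.7087)
Perimeter = Σ |v_{i+1} − v_i|:
  edge 1→2: √(-6.2701² + -6.5521²) = 9.0689 (running 9.0689)
  edge 2→3: √(4.4571² + -1.1714²) = 4.6085 (running 13.6773)
  edge 3→4: √(5.5751² + 0.7306²) = 5.6228 (running 19.3001)
  edge 4→5: √(2.5445² + 1.0448²) = 2.7506 (running 22.0507)
  edge 5→1: √(-6.3066² + 5.9482²) = 8.6692 (running 30.7199)
Perimeter = 30.7199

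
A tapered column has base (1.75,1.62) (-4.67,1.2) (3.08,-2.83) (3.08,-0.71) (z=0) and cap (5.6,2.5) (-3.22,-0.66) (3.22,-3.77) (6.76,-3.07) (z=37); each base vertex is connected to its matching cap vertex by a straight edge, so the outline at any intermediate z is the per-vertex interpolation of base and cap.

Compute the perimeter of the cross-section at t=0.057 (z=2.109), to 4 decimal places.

Cross-section at t=0.057: each vertex is (1-t)·p0[i] + t·p1[i].
  v1: (1-0.057)·(1.75,1.62) + 0.057·(5.6,2.5) = (1.9694,1.6702)
  v2: (1-0.057)·(-4.67,1.2) + 0.057·(-3.22,-0.66) = (-4.5873,1.0940)
  v3: (1-0.057)·(3.08,-2.83) + 0.057·(3.22,-3.77) = (3.0880,-2.8836)
  v4: (1-0.057)·(3.08,-0.71) + 0.057·(6.76,-3.07) = (3.2898,-0.8445)
Perimeter = Σ |v_{i+1} − v_i|:
  edge 1→2: √(-6.5568² + -0.5762²) = 6.5821 (running 6.5821)
  edge 2→3: √(7.6753² + -3.9776²) = 8.6447 (running 15.2268)
  edge 3→4: √(0.2018² + 2.0391²) = 2.0490 (running 17.2758)
  edge 4→1: √(-1.3203² + 2.5147²) = 2.8402 (running 20.1161)
Perimeter = 20.1161

Perimeter at t=0.057: 20.1161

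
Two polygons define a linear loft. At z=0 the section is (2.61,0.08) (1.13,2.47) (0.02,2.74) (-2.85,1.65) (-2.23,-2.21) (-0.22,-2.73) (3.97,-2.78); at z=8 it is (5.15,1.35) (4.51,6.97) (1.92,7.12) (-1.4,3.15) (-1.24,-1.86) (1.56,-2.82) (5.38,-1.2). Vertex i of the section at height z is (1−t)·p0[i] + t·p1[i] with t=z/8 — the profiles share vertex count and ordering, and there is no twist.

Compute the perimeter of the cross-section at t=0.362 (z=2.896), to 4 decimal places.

Cross-section at t=0.362: each vertex is (1-t)·p0[i] + t·p1[i].
  v1: (1-0.362)·(2.61,0.08) + 0.362·(5.15,1.35) = (3.5295,0.5397)
  v2: (1-0.362)·(1.13,2.47) + 0.362·(4.51,6.97) = (2.3536,4.0990)
  v3: (1-0.362)·(0.02,2.74) + 0.362·(1.92,7.12) = (0.7078,4.3256)
  v4: (1-0.362)·(-2.85,1.65) + 0.362·(-1.4,3.15) = (-2.3251,2.1930)
  v5: (1-0.362)·(-2.23,-2.21) + 0.362·(-1.24,-1.86) = (-1.8716,-2.0833)
  v6: (1-0.362)·(-0.22,-2.73) + 0.362·(1.56,-2.82) = (0.4244,-2.7626)
  v7: (1-0.362)·(3.97,-2.78) + 0.362·(5.38,-1.2) = (4.4804,-2.2080)
Perimeter = Σ |v_{i+1} − v_i|:
  edge 1→2: √(-1.1759² + 3.5593²) = 3.7485 (running 3.7485)
  edge 2→3: √(-1.6458² + 0.2266²) = 1.6613 (running 5.4098)
  edge 3→4: √(-3.0329² + -2.1326²) = 3.7076 (running 9.1174)
  edge 4→5: √(0.4535² + -4.2763²) = 4.3003 (running 13.4176)
  edge 5→6: √(2.2960² + -0.6793²) = 2.3944 (running 15.8120)
  edge 6→7: √(4.0561² + 0.5545²) = 4.0938 (running 19.9058)
  edge 7→1: √(-0.9509² + 2.7478²) = 2.9077 (running 22.8135)
Perimeter = 22.8135

Perimeter at t=0.362: 22.8135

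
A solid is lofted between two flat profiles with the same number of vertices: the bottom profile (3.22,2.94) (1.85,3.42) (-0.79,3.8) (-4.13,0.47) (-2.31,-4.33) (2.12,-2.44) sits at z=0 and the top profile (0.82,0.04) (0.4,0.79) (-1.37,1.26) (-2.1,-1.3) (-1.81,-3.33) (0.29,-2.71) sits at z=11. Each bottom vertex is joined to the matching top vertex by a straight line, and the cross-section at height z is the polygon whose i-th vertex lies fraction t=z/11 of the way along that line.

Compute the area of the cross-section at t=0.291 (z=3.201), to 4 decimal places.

Cross-section at t=0.291: each vertex is (1-t)·p0[i] + t·p1[i].
  v1: (1-0.291)·(3.22,2.94) + 0.291·(0.82,0.04) = (2.5216,2.0961)
  v2: (1-0.291)·(1.85,3.42) + 0.291·(0.4,0.79) = (1.4281,2.6547)
  v3: (1-0.291)·(-0.79,3.8) + 0.291·(-1.37,1.26) = (-0.9588,3.0609)
  v4: (1-0.291)·(-4.13,0.47) + 0.291·(-2.1,-1.3) = (-3.5393,-0.0451)
  v5: (1-0.291)·(-2.31,-4.33) + 0.291·(-1.81,-3.33) = (-2.1645,-4.0390)
  v6: (1-0.291)·(2.12,-2.44) + 0.291·(0.29,-2.71) = (1.5875,-2.5186)
Shoelace sum Σ(x_i·y_{i+1} − x_{i+1}·y_i):
  i=1: 2.5216·2.6547 − 1.4281·2.0961 = +3.7007 (running +3.7007)
  i=2: 1.4281·3.0609 − -0.9588·2.6547 = +6.9163 (running +10.6170)
  i=3: -0.9588·-0.0451 − -3.5393·3.0609 = +10.8764 (running +21.4934)
  i=4: -3.5393·-4.0390 − -2.1645·-0.0451 = +14.1976 (running +35.6910)
  i=5: -2.1645·-2.5186 − 1.5875·-4.0390 = +11.8632 (running +47.5542)
  i=6: 1.5875·2.0961 − 2.5216·-2.5186 = +9.6783 (running +57.2325)
Area = |Σ|/2 = |57.2325|/2 = 28.6163

Area at t=0.291: 28.6163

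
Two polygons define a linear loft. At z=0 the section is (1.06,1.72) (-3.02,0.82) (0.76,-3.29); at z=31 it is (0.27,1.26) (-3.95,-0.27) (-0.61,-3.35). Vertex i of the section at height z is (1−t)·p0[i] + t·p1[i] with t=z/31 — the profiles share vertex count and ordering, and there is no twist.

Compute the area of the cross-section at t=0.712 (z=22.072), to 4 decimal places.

Area at t=0.712: 9.3942

Cross-section at t=0.712: each vertex is (1-t)·p0[i] + t·p1[i].
  v1: (1-0.712)·(1.06,1.72) + 0.712·(0.27,1.26) = (0.4975,1.3925)
  v2: (1-0.712)·(-3.02,0.82) + 0.712·(-3.95,-0.27) = (-3.6822,0.0439)
  v3: (1-0.712)·(0.76,-3.29) + 0.712·(-0.61,-3.35) = (-0.2154,-3.3327)
Shoelace sum Σ(x_i·y_{i+1} − x_{i+1}·y_i):
  i=1: 0.4975·0.0439 − -3.6822·1.3925 = +5.1492 (running +5.1492)
  i=2: -3.6822·-3.3327 − -0.2154·0.0439 = +12.2811 (running +17.4303)
  i=3: -0.2154·1.3925 − 0.4975·-3.3327 = +1.3581 (running +18.7884)
Area = |Σ|/2 = |18.7884|/2 = 9.3942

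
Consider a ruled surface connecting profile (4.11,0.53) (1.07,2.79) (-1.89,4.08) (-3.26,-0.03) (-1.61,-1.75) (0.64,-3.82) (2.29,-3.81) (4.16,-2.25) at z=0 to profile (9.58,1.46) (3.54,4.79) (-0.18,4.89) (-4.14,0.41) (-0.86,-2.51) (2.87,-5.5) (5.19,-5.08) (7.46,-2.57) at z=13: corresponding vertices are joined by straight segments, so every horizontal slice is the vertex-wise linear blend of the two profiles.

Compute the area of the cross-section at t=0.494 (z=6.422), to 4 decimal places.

Cross-section at t=0.494: each vertex is (1-t)·p0[i] + t·p1[i].
  v1: (1-0.494)·(4.11,0.53) + 0.494·(9.58,1.46) = (6.8122,0.9894)
  v2: (1-0.494)·(1.07,2.79) + 0.494·(3.54,4.79) = (2.2902,3.7780)
  v3: (1-0.494)·(-1.89,4.08) + 0.494·(-0.18,4.89) = (-1.0453,4.4801)
  v4: (1-0.494)·(-3.26,-0.03) + 0.494·(-4.14,0.41) = (-3.6947,0.1874)
  v5: (1-0.494)·(-1.61,-1.75) + 0.494·(-0.86,-2.51) = (-1.2395,-2.1254)
  v6: (1-0.494)·(0.64,-3.82) + 0.494·(2.87,-5.5) = (1.7416,-4.6499)
  v7: (1-0.494)·(2.29,-3.81) + 0.494·(5.19,-5.08) = (3.7226,-4.4374)
  v8: (1-0.494)·(4.16,-2.25) + 0.494·(7.46,-2.57) = (5.7902,-2.4081)
Shoelace sum Σ(x_i·y_{i+1} − x_{i+1}·y_i):
  i=1: 6.8122·3.7780 − 2.2902·0.9894 = +23.4705 (running +23.4705)
  i=2: 2.2902·4.4801 − -1.0453·3.7780 = +14.2093 (running +37.6798)
  i=3: -1.0453·0.1874 − -3.6947·4.4801 = +16.3570 (running +54.0368)
  i=4: -3.6947·-2.1254 − -1.2395·0.1874 = +8.0851 (running +62.1219)
  i=5: -1.2395·-4.6499 − 1.7416·-2.1254 = +9.4653 (running +71.5872)
  i=6: 1.7416·-4.4374 − 3.7226·-4.6499 = +9.5816 (running +81.1688)
  i=7: 3.7226·-2.4081 − 5.7902·-4.4374 = +16.7290 (running +97.8978)
  i=8: 5.7902·0.9894 − 6.8122·-2.4081 = +22.1332 (running +120.0310)
Area = |Σ|/2 = |120.0310|/2 = 60.0155

Area at t=0.494: 60.0155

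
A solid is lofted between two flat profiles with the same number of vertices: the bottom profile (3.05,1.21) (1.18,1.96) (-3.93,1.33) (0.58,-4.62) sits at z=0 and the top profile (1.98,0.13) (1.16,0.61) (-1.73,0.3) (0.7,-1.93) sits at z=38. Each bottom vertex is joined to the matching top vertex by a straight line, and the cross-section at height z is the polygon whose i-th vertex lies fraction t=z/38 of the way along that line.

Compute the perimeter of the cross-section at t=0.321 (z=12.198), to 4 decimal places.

Cross-section at t=0.321: each vertex is (1-t)·p0[i] + t·p1[i].
  v1: (1-0.321)·(3.05,1.21) + 0.321·(1.98,0.13) = (2.7065,0.8633)
  v2: (1-0.321)·(1.18,1.96) + 0.321·(1.16,0.61) = (1.1736,1.5267)
  v3: (1-0.321)·(-3.93,1.33) + 0.321·(-1.73,0.3) = (-3.2238,0.9994)
  v4: (1-0.321)·(0.58,-4.62) + 0.321·(0.7,-1.93) = (0.6185,-3.7565)
Perimeter = Σ |v_{i+1} − v_i|:
  edge 1→2: √(-1.5329² + 0.6633²) = 1.6703 (running 1.6703)
  edge 2→3: √(-4.3974² + -0.5273²) = 4.4289 (running 6.0992)
  edge 3→4: √(3.8423² + -4.7559²) = 6.1141 (running 12.2133)
  edge 4→1: √(2.0880² + 4.6198²) = 5.0698 (running 17.2830)
Perimeter = 17.2830

Perimeter at t=0.321: 17.2830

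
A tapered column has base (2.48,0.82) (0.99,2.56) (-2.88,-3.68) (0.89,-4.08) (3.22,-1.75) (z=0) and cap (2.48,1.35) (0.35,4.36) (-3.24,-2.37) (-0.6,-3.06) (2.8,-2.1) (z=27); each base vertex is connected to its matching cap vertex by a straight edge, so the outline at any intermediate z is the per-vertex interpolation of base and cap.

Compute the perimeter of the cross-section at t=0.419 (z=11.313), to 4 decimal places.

Perimeter at t=0.419: 19.9477

Cross-section at t=0.419: each vertex is (1-t)·p0[i] + t·p1[i].
  v1: (1-0.419)·(2.48,0.82) + 0.419·(2.48,1.35) = (2.4800,1.0421)
  v2: (1-0.419)·(0.99,2.56) + 0.419·(0.35,4.36) = (0.7218,3.3142)
  v3: (1-0.419)·(-2.88,-3.68) + 0.419·(-3.24,-2.37) = (-3.0308,-3.1311)
  v4: (1-0.419)·(0.89,-4.08) + 0.419·(-0.6,-3.06) = (0.2657,-3.6526)
  v5: (1-0.419)·(3.22,-1.75) + 0.419·(2.8,-2.1) = (3.0440,-1.8967)
Perimeter = Σ |v_{i+1} − v_i|:
  edge 1→2: √(-1.7582² + 2.2721²) = 2.8729 (running 2.8729)
  edge 2→3: √(-3.7527² + -6.4453²) = 7.4582 (running 10.3311)
  edge 3→4: √(3.2965² + -0.5215²) = 3.3375 (running 13.6686)
  edge 4→5: √(2.7783² + 1.7560²) = 3.2867 (running 16.9554)
  edge 5→1: √(-0.5640² + 2.9387²) = 2.9924 (running 19.9477)
Perimeter = 19.9477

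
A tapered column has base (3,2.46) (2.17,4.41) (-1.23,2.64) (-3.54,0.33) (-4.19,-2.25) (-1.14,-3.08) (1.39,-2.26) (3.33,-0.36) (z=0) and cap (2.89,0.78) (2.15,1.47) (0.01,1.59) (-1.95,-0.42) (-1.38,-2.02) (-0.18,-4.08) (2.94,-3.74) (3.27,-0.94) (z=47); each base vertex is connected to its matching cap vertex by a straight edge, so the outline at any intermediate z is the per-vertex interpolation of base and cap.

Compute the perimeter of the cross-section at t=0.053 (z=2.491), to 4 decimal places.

Perimeter at t=0.053: 22.8591

Cross-section at t=0.053: each vertex is (1-t)·p0[i] + t·p1[i].
  v1: (1-0.053)·(3,2.46) + 0.053·(2.89,0.78) = (2.9942,2.3710)
  v2: (1-0.053)·(2.17,4.41) + 0.053·(2.15,1.47) = (2.1689,4.2542)
  v3: (1-0.053)·(-1.23,2.64) + 0.053·(0.01,1.59) = (-1.1643,2.5844)
  v4: (1-0.053)·(-3.54,0.33) + 0.053·(-1.95,-0.42) = (-3.4557,0.2903)
  v5: (1-0.053)·(-4.19,-2.25) + 0.053·(-1.38,-2.02) = (-4.0411,-2.2378)
  v6: (1-0.053)·(-1.14,-3.08) + 0.053·(-0.18,-4.08) = (-1.0891,-3.1330)
  v7: (1-0.053)·(1.39,-2.26) + 0.053·(2.94,-3.74) = (1.4721,-2.3384)
  v8: (1-0.053)·(3.33,-0.36) + 0.053·(3.27,-0.94) = (3.3268,-0.3907)
Perimeter = Σ |v_{i+1} − v_i|:
  edge 1→2: √(-0.8252² + 1.8832²) = 2.0561 (running 2.0561)
  edge 2→3: √(-3.3332² + -1.6698²) = 3.7281 (running 5.7842)
  edge 3→4: √(-2.2914² + -2.2941²) = 3.2425 (running 9.0267)
  edge 4→5: √(-0.5853² + -2.5281²) = 2.5949 (running 11.6216)
  edge 5→6: √(2.9520² + -0.8952²) = 3.0847 (running 14.7063)
  edge 6→7: √(2.5613² + 0.7946²) = 2.6817 (running 17.3880)
  edge 7→8: √(1.8547² + 1.9477²) = 2.6895 (running 20.0775)
  edge 8→1: √(-0.3327² + 2.7617²) = 2.7817 (running 22.8591)
Perimeter = 22.8591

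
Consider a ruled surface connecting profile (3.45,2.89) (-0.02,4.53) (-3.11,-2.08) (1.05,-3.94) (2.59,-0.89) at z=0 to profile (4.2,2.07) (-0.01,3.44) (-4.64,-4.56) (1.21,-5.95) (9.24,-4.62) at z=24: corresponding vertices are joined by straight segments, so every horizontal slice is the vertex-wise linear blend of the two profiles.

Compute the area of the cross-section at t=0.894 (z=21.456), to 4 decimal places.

Area at t=0.894: 70.6005

Cross-section at t=0.894: each vertex is (1-t)·p0[i] + t·p1[i].
  v1: (1-0.894)·(3.45,2.89) + 0.894·(4.2,2.07) = (4.1205,2.1569)
  v2: (1-0.894)·(-0.02,4.53) + 0.894·(-0.01,3.44) = (-0.0111,3.5555)
  v3: (1-0.894)·(-3.11,-2.08) + 0.894·(-4.64,-4.56) = (-4.4778,-4.2971)
  v4: (1-0.894)·(1.05,-3.94) + 0.894·(1.21,-5.95) = (1.1930,-5.7369)
  v5: (1-0.894)·(2.59,-0.89) + 0.894·(9.24,-4.62) = (8.5351,-4.2246)
Shoelace sum Σ(x_i·y_{i+1} − x_{i+1}·y_i):
  i=1: 4.1205·3.5555 − -0.0111·2.1569 = +14.6745 (running +14.6745)
  i=2: -0.0111·-4.2971 − -4.4778·3.5555 = +15.9686 (running +30.6431)
  i=3: -4.4778·-5.7369 − 1.1930·-4.2971 = +30.8156 (running +61.4587)
  i=4: 1.1930·-4.2246 − 8.5351·-5.7369 = +43.9252 (running +105.3839)
  i=5: 8.5351·2.1569 − 4.1205·-4.2246 = +35.8171 (running +141.2010)
Area = |Σ|/2 = |141.2010|/2 = 70.6005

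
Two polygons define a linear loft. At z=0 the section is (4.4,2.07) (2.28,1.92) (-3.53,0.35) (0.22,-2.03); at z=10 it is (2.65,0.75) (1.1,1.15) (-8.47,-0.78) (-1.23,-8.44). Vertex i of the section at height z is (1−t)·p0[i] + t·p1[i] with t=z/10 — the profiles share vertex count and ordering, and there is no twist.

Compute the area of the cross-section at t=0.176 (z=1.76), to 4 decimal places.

Area at t=0.176: 19.2078

Cross-section at t=0.176: each vertex is (1-t)·p0[i] + t·p1[i].
  v1: (1-0.176)·(4.4,2.07) + 0.176·(2.65,0.75) = (4.0920,1.8377)
  v2: (1-0.176)·(2.28,1.92) + 0.176·(1.1,1.15) = (2.0723,1.7845)
  v3: (1-0.176)·(-3.53,0.35) + 0.176·(-8.47,-0.78) = (-4.3994,0.1511)
  v4: (1-0.176)·(0.22,-2.03) + 0.176·(-1.23,-8.44) = (-0.0352,-3.1582)
Shoelace sum Σ(x_i·y_{i+1} − x_{i+1}·y_i):
  i=1: 4.0920·1.7845 − 2.0723·1.8377 = +3.4938 (running +3.4938)
  i=2: 2.0723·0.1511 − -4.3994·1.7845 = +8.1639 (running +11.6577)
  i=3: -4.3994·-3.1582 − -0.0352·0.1511 = +13.8995 (running +25.5572)
  i=4: -0.0352·1.8377 − 4.0920·-3.1582 = +12.8585 (running +38.4157)
Area = |Σ|/2 = |38.4157|/2 = 19.2078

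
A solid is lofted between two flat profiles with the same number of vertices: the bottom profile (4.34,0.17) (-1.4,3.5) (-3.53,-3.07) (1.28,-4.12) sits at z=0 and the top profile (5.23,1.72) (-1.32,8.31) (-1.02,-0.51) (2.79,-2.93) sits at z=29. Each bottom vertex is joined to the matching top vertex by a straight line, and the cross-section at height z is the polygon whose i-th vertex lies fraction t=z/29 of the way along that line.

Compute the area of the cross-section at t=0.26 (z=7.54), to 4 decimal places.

Area at t=0.26: 36.4285

Cross-section at t=0.26: each vertex is (1-t)·p0[i] + t·p1[i].
  v1: (1-0.26)·(4.34,0.17) + 0.26·(5.23,1.72) = (4.5714,0.5730)
  v2: (1-0.26)·(-1.4,3.5) + 0.26·(-1.32,8.31) = (-1.3792,4.7506)
  v3: (1-0.26)·(-3.53,-3.07) + 0.26·(-1.02,-0.51) = (-2.8774,-2.4044)
  v4: (1-0.26)·(1.28,-4.12) + 0.26·(2.79,-2.93) = (1.6726,-3.8106)
Shoelace sum Σ(x_i·y_{i+1} − x_{i+1}·y_i):
  i=1: 4.5714·4.7506 − -1.3792·0.5730 = +22.5072 (running +22.5072)
  i=2: -1.3792·-2.4044 − -2.8774·4.7506 = +16.9855 (running +39.4927)
  i=3: -2.8774·-3.8106 − 1.6726·-2.4044 = +14.9862 (running +54.4789)
  i=4: 1.6726·0.5730 − 4.5714·-3.8106 = +18.3782 (running +72.8571)
Area = |Σ|/2 = |72.8571|/2 = 36.4285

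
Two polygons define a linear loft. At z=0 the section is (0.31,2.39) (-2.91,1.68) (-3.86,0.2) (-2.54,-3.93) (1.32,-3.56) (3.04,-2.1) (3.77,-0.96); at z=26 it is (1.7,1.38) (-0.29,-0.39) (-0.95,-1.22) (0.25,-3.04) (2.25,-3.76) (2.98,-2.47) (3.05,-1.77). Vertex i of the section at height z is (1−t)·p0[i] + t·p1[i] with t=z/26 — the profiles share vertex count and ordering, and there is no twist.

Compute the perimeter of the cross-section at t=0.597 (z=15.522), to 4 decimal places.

Perimeter at t=0.597: 16.5647

Cross-section at t=0.597: each vertex is (1-t)·p0[i] + t·p1[i].
  v1: (1-0.597)·(0.31,2.39) + 0.597·(1.7,1.38) = (1.1398,1.7870)
  v2: (1-0.597)·(-2.91,1.68) + 0.597·(-0.29,-0.39) = (-1.3459,0.4442)
  v3: (1-0.597)·(-3.86,0.2) + 0.597·(-0.95,-1.22) = (-2.1227,-0.6477)
  v4: (1-0.597)·(-2.54,-3.93) + 0.597·(0.25,-3.04) = (-0.8744,-3.3987)
  v5: (1-0.597)·(1.32,-3.56) + 0.597·(2.25,-3.76) = (1.8752,-3.6794)
  v6: (1-0.597)·(3.04,-2.1) + 0.597·(2.98,-2.47) = (3.0042,-2.3209)
  v7: (1-0.597)·(3.77,-0.96) + 0.597·(3.05,-1.77) = (3.3402,-1.4436)
Perimeter = Σ |v_{i+1} − v_i|:
  edge 1→2: √(-2.4857² + -1.3428²) = 2.8252 (running 2.8252)
  edge 2→3: √(-0.7769² + -1.0919²) = 1.3401 (running 4.1653)
  edge 3→4: √(1.2484² + -2.7509²) = 3.0209 (running 7.1862)
  edge 4→5: √(2.7496² + -0.2807²) = 2.7639 (running 9.9501)
  edge 5→6: √(1.1290² + 1.3585²) = 1.7664 (running 11.7165)
  edge 6→7: √(0.3360² + 0.8773²) = 0.9395 (running 12.6560)
  edge 7→1: √(-2.2003² + 3.2306²) = 3.9087 (running 16.5647)
Perimeter = 16.5647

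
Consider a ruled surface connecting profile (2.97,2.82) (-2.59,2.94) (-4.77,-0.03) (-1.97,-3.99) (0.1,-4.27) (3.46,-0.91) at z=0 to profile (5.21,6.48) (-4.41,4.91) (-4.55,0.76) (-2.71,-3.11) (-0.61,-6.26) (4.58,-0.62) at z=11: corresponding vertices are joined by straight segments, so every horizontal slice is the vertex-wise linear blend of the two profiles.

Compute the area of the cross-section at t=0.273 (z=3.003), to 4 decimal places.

Area at t=0.273: 51.8903

Cross-section at t=0.273: each vertex is (1-t)·p0[i] + t·p1[i].
  v1: (1-0.273)·(2.97,2.82) + 0.273·(5.21,6.48) = (3.5815,3.8192)
  v2: (1-0.273)·(-2.59,2.94) + 0.273·(-4.41,4.91) = (-3.0869,3.4778)
  v3: (1-0.273)·(-4.77,-0.03) + 0.273·(-4.55,0.76) = (-4.7099,0.1857)
  v4: (1-0.273)·(-1.97,-3.99) + 0.273·(-2.71,-3.11) = (-2.1720,-3.7498)
  v5: (1-0.273)·(0.1,-4.27) + 0.273·(-0.61,-6.26) = (-0.0938,-4.8133)
  v6: (1-0.273)·(3.46,-0.91) + 0.273·(4.58,-0.62) = (3.7658,-0.8308)
Shoelace sum Σ(x_i·y_{i+1} − x_{i+1}·y_i):
  i=1: 3.5815·3.4778 − -3.0869·3.8192 = +24.2451 (running +24.2451)
  i=2: -3.0869·0.1857 − -4.7099·3.4778 = +15.8071 (running +40.0523)
  i=3: -4.7099·-3.7498 − -2.1720·0.1857 = +18.0644 (running +58.1167)
  i=4: -2.1720·-4.8133 − -0.0938·-3.7498 = +10.1027 (running +68.2194)
  i=5: -0.0938·-0.8308 − 3.7658·-4.8133 = +18.2036 (running +86.4229)
  i=6: 3.7658·3.8192 − 3.5815·-0.8308 = +17.3577 (running +103.7807)
Area = |Σ|/2 = |103.7807|/2 = 51.8903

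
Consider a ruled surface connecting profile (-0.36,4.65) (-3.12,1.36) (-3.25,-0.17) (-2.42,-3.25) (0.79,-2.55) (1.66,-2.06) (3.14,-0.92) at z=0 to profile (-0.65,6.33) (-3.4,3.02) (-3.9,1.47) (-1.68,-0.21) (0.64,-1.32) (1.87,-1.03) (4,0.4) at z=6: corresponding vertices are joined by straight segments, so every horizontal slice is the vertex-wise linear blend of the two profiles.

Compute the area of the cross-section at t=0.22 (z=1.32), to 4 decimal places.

Area at t=0.22: 30.3743

Cross-section at t=0.22: each vertex is (1-t)·p0[i] + t·p1[i].
  v1: (1-0.22)·(-0.36,4.65) + 0.22·(-0.65,6.33) = (-0.4238,5.0196)
  v2: (1-0.22)·(-3.12,1.36) + 0.22·(-3.4,3.02) = (-3.1816,1.7252)
  v3: (1-0.22)·(-3.25,-0.17) + 0.22·(-3.9,1.47) = (-3.3930,0.1908)
  v4: (1-0.22)·(-2.42,-3.25) + 0.22·(-1.68,-0.21) = (-2.2572,-2.5812)
  v5: (1-0.22)·(0.79,-2.55) + 0.22·(0.64,-1.32) = (0.7570,-2.2794)
  v6: (1-0.22)·(1.66,-2.06) + 0.22·(1.87,-1.03) = (1.7062,-1.8334)
  v7: (1-0.22)·(3.14,-0.92) + 0.22·(4,0.4) = (3.3292,-0.6296)
Shoelace sum Σ(x_i·y_{i+1} − x_{i+1}·y_i):
  i=1: -0.4238·1.7252 − -3.1816·5.0196 = +15.2392 (running +15.2392)
  i=2: -3.1816·0.1908 − -3.3930·1.7252 = +5.2466 (running +20.4858)
  i=3: -3.3930·-2.5812 − -2.2572·0.1908 = +9.1887 (running +29.6745)
  i=4: -2.2572·-2.2794 − 0.7570·-2.5812 = +7.0990 (running +36.7735)
  i=5: 0.7570·-1.8334 − 1.7062·-2.2794 = +2.5012 (running +39.2747)
  i=6: 1.7062·-0.6296 − 3.3292·-1.8334 = +5.0295 (running +44.3042)
  i=7: 3.3292·5.0196 − -0.4238·-0.6296 = +16.4444 (running +60.7487)
Area = |Σ|/2 = |60.7487|/2 = 30.3743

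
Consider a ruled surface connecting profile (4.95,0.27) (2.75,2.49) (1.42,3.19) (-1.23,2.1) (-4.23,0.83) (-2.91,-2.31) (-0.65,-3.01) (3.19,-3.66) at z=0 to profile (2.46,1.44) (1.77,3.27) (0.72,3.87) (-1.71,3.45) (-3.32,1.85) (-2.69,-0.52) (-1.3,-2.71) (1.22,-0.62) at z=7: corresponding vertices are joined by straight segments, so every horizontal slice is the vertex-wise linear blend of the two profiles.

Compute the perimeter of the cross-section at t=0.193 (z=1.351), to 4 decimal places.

Cross-section at t=0.193: each vertex is (1-t)·p0[i] + t·p1[i].
  v1: (1-0.193)·(4.95,0.27) + 0.193·(2.46,1.44) = (4.4694,0.4958)
  v2: (1-0.193)·(2.75,2.49) + 0.193·(1.77,3.27) = (2.5609,2.6405)
  v3: (1-0.193)·(1.42,3.19) + 0.193·(0.72,3.87) = (1.2849,3.3212)
  v4: (1-0.193)·(-1.23,2.1) + 0.193·(-1.71,3.45) = (-1.3226,2.3605)
  v5: (1-0.193)·(-4.23,0.83) + 0.193·(-3.32,1.85) = (-4.0544,1.0269)
  v6: (1-0.193)·(-2.91,-2.31) + 0.193·(-2.69,-0.52) = (-2.8675,-1.9645)
  v7: (1-0.193)·(-0.65,-3.01) + 0.193·(-1.3,-2.71) = (-0.7754,-2.9521)
  v8: (1-0.193)·(3.19,-3.66) + 0.193·(1.22,-0.62) = (2.8098,-3.0733)
Perimeter = Σ |v_{i+1} − v_i|:
  edge 1→2: √(-1.9086² + 2.1447²) = 2.8710 (running 2.8710)
  edge 2→3: √(-1.2760² + 0.6807²) = 1.4462 (running 4.3172)
  edge 3→4: √(-2.6075² + -0.9607²) = 2.7789 (running 7.0960)
  edge 4→5: √(-2.7317² + -1.3337²) = 3.0399 (running 10.1360)
  edge 5→6: √(1.1868² + -2.9914²) = 3.2182 (running 13.3542)
  edge 6→7: √(2.0921² + -0.9876²) = 2.3135 (running 15.6676)
  edge 7→8: √(3.5852² + -0.1212²) = 3.5873 (running 19.2549)
  edge 8→1: √(1.6596² + 3.5691²) = 3.9361 (running 23.1910)
Perimeter = 23.1910

Perimeter at t=0.193: 23.1910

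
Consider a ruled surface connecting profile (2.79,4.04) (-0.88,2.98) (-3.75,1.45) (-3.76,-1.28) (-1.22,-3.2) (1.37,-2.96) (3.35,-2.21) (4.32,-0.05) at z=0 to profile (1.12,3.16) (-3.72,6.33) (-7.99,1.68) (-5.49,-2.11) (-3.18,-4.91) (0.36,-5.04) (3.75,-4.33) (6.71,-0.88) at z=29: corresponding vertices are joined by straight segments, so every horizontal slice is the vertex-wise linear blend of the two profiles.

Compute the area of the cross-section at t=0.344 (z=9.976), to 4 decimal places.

Cross-section at t=0.344: each vertex is (1-t)·p0[i] + t·p1[i].
  v1: (1-0.344)·(2.79,4.04) + 0.344·(1.12,3.16) = (2.2155,3.7373)
  v2: (1-0.344)·(-0.88,2.98) + 0.344·(-3.72,6.33) = (-1.8570,4.1324)
  v3: (1-0.344)·(-3.75,1.45) + 0.344·(-7.99,1.68) = (-5.2086,1.5291)
  v4: (1-0.344)·(-3.76,-1.28) + 0.344·(-5.49,-2.11) = (-4.3551,-1.5655)
  v5: (1-0.344)·(-1.22,-3.2) + 0.344·(-3.18,-4.91) = (-1.8942,-3.7882)
  v6: (1-0.344)·(1.37,-2.96) + 0.344·(0.36,-5.04) = (1.0226,-3.6755)
  v7: (1-0.344)·(3.35,-2.21) + 0.344·(3.75,-4.33) = (3.4876,-2.9393)
  v8: (1-0.344)·(4.32,-0.05) + 0.344·(6.71,-0.88) = (5.1422,-0.3355)
Shoelace sum Σ(x_i·y_{i+1} − x_{i+1}·y_i):
  i=1: 2.2155·4.1324 − -1.8570·3.7373 = +16.0954 (running +16.0954)
  i=2: -1.8570·1.5291 − -5.2086·4.1324 = +18.6843 (running +34.7797)
  i=3: -5.2086·-1.5655 − -4.3551·1.5291 = +14.8136 (running +49.5933)
  i=4: -4.3551·-3.7882 − -1.8942·-1.5655 = +13.5328 (running +63.1261)
  i=5: -1.8942·-3.6755 − 1.0226·-3.7882 = +10.8360 (running +73.9621)
  i=6: 1.0226·-2.9393 − 3.4876·-3.6755 = +9.8132 (running +83.7753)
  i=7: 3.4876·-0.3355 − 5.1422·-2.9393 = +13.9441 (running +97.7194)
  i=8: 5.1422·3.7373 − 2.2155·-0.3355 = +19.9610 (running +117.6804)
Area = |Σ|/2 = |117.6804|/2 = 58.8402

Area at t=0.344: 58.8402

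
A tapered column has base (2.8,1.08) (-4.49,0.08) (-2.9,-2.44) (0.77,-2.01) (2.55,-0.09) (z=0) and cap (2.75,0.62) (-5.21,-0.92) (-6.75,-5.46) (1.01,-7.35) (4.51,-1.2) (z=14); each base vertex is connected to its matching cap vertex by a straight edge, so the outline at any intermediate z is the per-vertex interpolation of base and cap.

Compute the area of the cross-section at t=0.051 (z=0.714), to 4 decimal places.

Area at t=0.051: 17.4677

Cross-section at t=0.051: each vertex is (1-t)·p0[i] + t·p1[i].
  v1: (1-0.051)·(2.8,1.08) + 0.051·(2.75,0.62) = (2.7974,1.0565)
  v2: (1-0.051)·(-4.49,0.08) + 0.051·(-5.21,-0.92) = (-4.5267,0.0290)
  v3: (1-0.051)·(-2.9,-2.44) + 0.051·(-6.75,-5.46) = (-3.0964,-2.5940)
  v4: (1-0.051)·(0.77,-2.01) + 0.051·(1.01,-7.35) = (0.7822,-2.2823)
  v5: (1-0.051)·(2.55,-0.09) + 0.051·(4.51,-1.2) = (2.6500,-0.1466)
Shoelace sum Σ(x_i·y_{i+1} − x_{i+1}·y_i):
  i=1: 2.7974·0.0290 − -4.5267·1.0565 = +4.8638 (running +4.8638)
  i=2: -4.5267·-2.5940 − -3.0964·0.0290 = +11.8322 (running +16.6960)
  i=3: -3.0964·-2.2823 − 0.7822·-2.5940 = +9.0961 (running +25.7921)
  i=4: 0.7822·-0.1466 − 2.6500·-2.2823 = +5.9334 (running +31.7255)
  i=5: 2.6500·1.0565 − 2.7974·-0.1466 = +3.2099 (running +34.9354)
Area = |Σ|/2 = |34.9354|/2 = 17.4677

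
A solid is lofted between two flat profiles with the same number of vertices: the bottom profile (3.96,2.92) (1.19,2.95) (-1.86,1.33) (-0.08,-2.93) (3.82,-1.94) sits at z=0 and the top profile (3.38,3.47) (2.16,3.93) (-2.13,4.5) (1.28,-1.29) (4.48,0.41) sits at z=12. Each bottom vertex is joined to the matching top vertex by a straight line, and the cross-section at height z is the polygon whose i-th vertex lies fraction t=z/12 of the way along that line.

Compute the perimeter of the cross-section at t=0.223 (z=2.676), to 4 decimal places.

Perimeter at t=0.223: 19.3941

Cross-section at t=0.223: each vertex is (1-t)·p0[i] + t·p1[i].
  v1: (1-0.223)·(3.96,2.92) + 0.223·(3.38,3.47) = (3.8307,3.0427)
  v2: (1-0.223)·(1.19,2.95) + 0.223·(2.16,3.93) = (1.4063,3.1685)
  v3: (1-0.223)·(-1.86,1.33) + 0.223·(-2.13,4.5) = (-1.9202,2.0369)
  v4: (1-0.223)·(-0.08,-2.93) + 0.223·(1.28,-1.29) = (0.2233,-2.5643)
  v5: (1-0.223)·(3.82,-1.94) + 0.223·(4.48,0.41) = (3.9672,-1.4160)
Perimeter = Σ |v_{i+1} − v_i|:
  edge 1→2: √(-2.4244² + 0.1259²) = 2.4276 (running 2.4276)
  edge 2→3: √(-3.3265² + -1.1316²) = 3.5137 (running 5.9413)
  edge 3→4: √(2.1435² + -4.6012²) = 5.0760 (running 11.0173)
  edge 4→5: √(3.7439² + 1.1483²) = 3.9161 (running 14.9334)
  edge 5→1: √(-0.1365² + 4.4586²) = 4.4607 (running 19.3941)
Perimeter = 19.3941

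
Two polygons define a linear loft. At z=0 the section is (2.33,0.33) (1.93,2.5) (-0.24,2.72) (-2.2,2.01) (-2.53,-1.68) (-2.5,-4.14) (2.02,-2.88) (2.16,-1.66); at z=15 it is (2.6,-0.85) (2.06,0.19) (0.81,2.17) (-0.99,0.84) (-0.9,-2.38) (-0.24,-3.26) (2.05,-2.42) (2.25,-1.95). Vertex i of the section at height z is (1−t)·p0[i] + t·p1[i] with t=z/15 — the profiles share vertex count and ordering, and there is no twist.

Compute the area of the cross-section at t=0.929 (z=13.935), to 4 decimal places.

Cross-section at t=0.929: each vertex is (1-t)·p0[i] + t·p1[i].
  v1: (1-0.929)·(2.33,0.33) + 0.929·(2.6,-0.85) = (2.5808,-0.7662)
  v2: (1-0.929)·(1.93,2.5) + 0.929·(2.06,0.19) = (2.0508,0.3540)
  v3: (1-0.929)·(-0.24,2.72) + 0.929·(0.81,2.17) = (0.7355,2.2090)
  v4: (1-0.929)·(-2.2,2.01) + 0.929·(-0.99,0.84) = (-1.0759,0.9231)
  v5: (1-0.929)·(-2.53,-1.68) + 0.929·(-0.9,-2.38) = (-1.0157,-2.3303)
  v6: (1-0.929)·(-2.5,-4.14) + 0.929·(-0.24,-3.26) = (-0.4005,-3.3225)
  v7: (1-0.929)·(2.02,-2.88) + 0.929·(2.05,-2.42) = (2.0479,-2.4527)
  v8: (1-0.929)·(2.16,-1.66) + 0.929·(2.25,-1.95) = (2.2436,-1.9294)
Shoelace sum Σ(x_i·y_{i+1} − x_{i+1}·y_i):
  i=1: 2.5808·0.3540 − 2.0508·-0.7662 = +2.4850 (running +2.4850)
  i=2: 2.0508·2.2090 − 0.7355·0.3540 = +4.2699 (running +6.7549)
  i=3: 0.7355·0.9231 − -1.0759·2.2090 = +3.0556 (running +9.8105)
  i=4: -1.0759·-2.3303 − -1.0157·0.9231 = +3.4448 (running +13.2553)
  i=5: -1.0157·-3.3225 − -0.4005·-2.3303 = +2.4416 (running +15.6968)
  i=6: -0.4005·-2.4527 − 2.0479·-3.3225 = +7.7862 (running +23.4830)
  i=7: 2.0479·-1.9294 − 2.2436·-2.4527 = +1.5516 (running +25.0347)
  i=8: 2.2436·-0.7662 − 2.5808·-1.9294 = +3.2604 (running +28.2950)
Area = |Σ|/2 = |28.2950|/2 = 14.1475

Area at t=0.929: 14.1475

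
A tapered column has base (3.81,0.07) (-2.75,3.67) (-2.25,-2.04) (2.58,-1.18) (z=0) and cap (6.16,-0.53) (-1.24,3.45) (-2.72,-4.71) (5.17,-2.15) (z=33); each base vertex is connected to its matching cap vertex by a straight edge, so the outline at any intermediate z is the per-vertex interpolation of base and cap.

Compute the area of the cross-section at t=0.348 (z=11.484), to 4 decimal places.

Area at t=0.348: 26.0690

Cross-section at t=0.348: each vertex is (1-t)·p0[i] + t·p1[i].
  v1: (1-0.348)·(3.81,0.07) + 0.348·(6.16,-0.53) = (4.6278,-0.1388)
  v2: (1-0.348)·(-2.75,3.67) + 0.348·(-1.24,3.45) = (-2.2245,3.5934)
  v3: (1-0.348)·(-2.25,-2.04) + 0.348·(-2.72,-4.71) = (-2.4136,-2.9692)
  v4: (1-0.348)·(2.58,-1.18) + 0.348·(5.17,-2.15) = (3.4813,-1.5176)
Shoelace sum Σ(x_i·y_{i+1} − x_{i+1}·y_i):
  i=1: 4.6278·3.5934 − -2.2245·-0.1388 = +16.3210 (running +16.3210)
  i=2: -2.2245·-2.9692 − -2.4136·3.5934 = +15.2779 (running +31.5989)
  i=3: -2.4136·-1.5176 − 3.4813·-2.9692 = +13.9993 (running +45.5982)
  i=4: 3.4813·-0.1388 − 4.6278·-1.5176 = +6.5398 (running +52.1380)
Area = |Σ|/2 = |52.1380|/2 = 26.0690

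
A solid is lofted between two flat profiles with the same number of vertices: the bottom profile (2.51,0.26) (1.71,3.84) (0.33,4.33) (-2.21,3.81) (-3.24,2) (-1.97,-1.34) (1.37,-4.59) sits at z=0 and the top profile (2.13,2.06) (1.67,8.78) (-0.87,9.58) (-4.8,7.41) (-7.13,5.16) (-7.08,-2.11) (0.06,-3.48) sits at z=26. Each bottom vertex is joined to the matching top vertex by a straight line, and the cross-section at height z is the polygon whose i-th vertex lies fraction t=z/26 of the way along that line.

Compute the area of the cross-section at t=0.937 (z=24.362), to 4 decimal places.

Cross-section at t=0.937: each vertex is (1-t)·p0[i] + t·p1[i].
  v1: (1-0.937)·(2.51,0.26) + 0.937·(2.13,2.06) = (2.1539,1.9466)
  v2: (1-0.937)·(1.71,3.84) + 0.937·(1.67,8.78) = (1.6725,8.4688)
  v3: (1-0.937)·(0.33,4.33) + 0.937·(-0.87,9.58) = (-0.7944,9.2493)
  v4: (1-0.937)·(-2.21,3.81) + 0.937·(-4.8,7.41) = (-4.6368,7.1832)
  v5: (1-0.937)·(-3.24,2) + 0.937·(-7.13,5.16) = (-6.8849,4.9609)
  v6: (1-0.937)·(-1.97,-1.34) + 0.937·(-7.08,-2.11) = (-6.7581,-2.0615)
  v7: (1-0.937)·(1.37,-4.59) + 0.937·(0.06,-3.48) = (0.1425,-3.5499)
Shoelace sum Σ(x_i·y_{i+1} − x_{i+1}·y_i):
  i=1: 2.1539·8.4688 − 1.6725·1.9466 = +14.9855 (running +14.9855)
  i=2: 1.6725·9.2493 − -0.7944·8.4688 = +22.1972 (running +37.1827)
  i=3: -0.7944·7.1832 − -4.6368·9.2493 = +37.1809 (running +74.3635)
  i=4: -4.6368·4.9609 − -6.8849·7.1832 = +26.4529 (running +100.8164)
  i=5: -6.8849·-2.0615 − -6.7581·4.9609 = +47.7195 (running +148.5359)
  i=6: -6.7581·-3.5499 − 0.1425·-2.0615 = +24.2845 (running +172.8204)
  i=7: 0.1425·1.9466 − 2.1539·-3.5499 = +7.9238 (running +180.7442)
Area = |Σ|/2 = |180.7442|/2 = 90.3721

Area at t=0.937: 90.3721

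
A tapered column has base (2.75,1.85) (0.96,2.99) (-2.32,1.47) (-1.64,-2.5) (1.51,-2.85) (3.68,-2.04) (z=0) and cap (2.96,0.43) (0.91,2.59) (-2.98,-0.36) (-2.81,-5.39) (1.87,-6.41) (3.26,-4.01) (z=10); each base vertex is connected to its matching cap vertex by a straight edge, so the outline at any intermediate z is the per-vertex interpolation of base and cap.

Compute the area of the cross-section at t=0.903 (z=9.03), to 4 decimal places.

Cross-section at t=0.903: each vertex is (1-t)·p0[i] + t·p1[i].
  v1: (1-0.903)·(2.75,1.85) + 0.903·(2.96,0.43) = (2.9396,0.5677)
  v2: (1-0.903)·(0.96,2.99) + 0.903·(0.91,2.59) = (0.9149,2.6288)
  v3: (1-0.903)·(-2.32,1.47) + 0.903·(-2.98,-0.36) = (-2.9160,-0.1825)
  v4: (1-0.903)·(-1.64,-2.5) + 0.903·(-2.81,-5.39) = (-2.6965,-5.1097)
  v5: (1-0.903)·(1.51,-2.85) + 0.903·(1.87,-6.41) = (1.8351,-6.0647)
  v6: (1-0.903)·(3.68,-2.04) + 0.903·(3.26,-4.01) = (3.3007,-3.8189)
Shoelace sum Σ(x_i·y_{i+1} − x_{i+1}·y_i):
  i=1: 2.9396·2.6288 − 0.9149·0.5677 = +7.2083 (running +7.2083)
  i=2: 0.9149·-0.1825 − -2.9160·2.6288 = +7.4986 (running +14.7069)
  i=3: -2.9160·-5.1097 − -2.6965·-0.1825 = +14.4076 (running +29.1145)
  i=4: -2.6965·-6.0647 − 1.8351·-5.1097 = +25.7301 (running +54.8446)
  i=5: 1.8351·-3.8189 − 3.3007·-6.0647 = +13.0099 (running +67.8545)
  i=6: 3.3007·0.5677 − 2.9396·-3.8189 = +13.1001 (running +80.9547)
Area = |Σ|/2 = |80.9547|/2 = 40.4773

Area at t=0.903: 40.4773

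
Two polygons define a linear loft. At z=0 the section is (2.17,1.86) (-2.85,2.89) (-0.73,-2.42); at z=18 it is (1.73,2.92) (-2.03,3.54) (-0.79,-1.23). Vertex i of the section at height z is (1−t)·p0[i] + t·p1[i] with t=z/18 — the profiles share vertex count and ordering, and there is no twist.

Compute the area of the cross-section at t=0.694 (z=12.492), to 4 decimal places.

Cross-section at t=0.694: each vertex is (1-t)·p0[i] + t·p1[i].
  v1: (1-0.694)·(2.17,1.86) + 0.694·(1.73,2.92) = (1.8646,2.5956)
  v2: (1-0.694)·(-2.85,2.89) + 0.694·(-2.03,3.54) = (-2.2809,3.3411)
  v3: (1-0.694)·(-0.73,-2.42) + 0.694·(-0.79,-1.23) = (-0.7716,-1.5941)
Shoelace sum Σ(x_i·y_{i+1} − x_{i+1}·y_i):
  i=1: 1.8646·3.3411 − -2.2809·2.5956 = +12.1504 (running +12.1504)
  i=2: -2.2809·-1.5941 − -0.7716·3.3411 = +6.2142 (running +18.3646)
  i=3: -0.7716·2.5956 − 1.8646·-1.5941 = +0.9696 (running +19.3342)
Area = |Σ|/2 = |19.3342|/2 = 9.6671

Area at t=0.694: 9.6671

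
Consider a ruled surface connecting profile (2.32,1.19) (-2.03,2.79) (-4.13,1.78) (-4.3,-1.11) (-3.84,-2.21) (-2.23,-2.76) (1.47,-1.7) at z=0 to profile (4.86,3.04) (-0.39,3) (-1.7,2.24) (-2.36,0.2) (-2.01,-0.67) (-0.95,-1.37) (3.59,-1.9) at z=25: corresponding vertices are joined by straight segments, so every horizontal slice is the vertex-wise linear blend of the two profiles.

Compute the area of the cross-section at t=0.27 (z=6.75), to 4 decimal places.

Area at t=0.27: 26.8321

Cross-section at t=0.27: each vertex is (1-t)·p0[i] + t·p1[i].
  v1: (1-0.27)·(2.32,1.19) + 0.27·(4.86,3.04) = (3.0058,1.6895)
  v2: (1-0.27)·(-2.03,2.79) + 0.27·(-0.39,3) = (-1.5872,2.8467)
  v3: (1-0.27)·(-4.13,1.78) + 0.27·(-1.7,2.24) = (-3.4739,1.9042)
  v4: (1-0.27)·(-4.3,-1.11) + 0.27·(-2.36,0.2) = (-3.7762,-0.7563)
  v5: (1-0.27)·(-3.84,-2.21) + 0.27·(-2.01,-0.67) = (-3.3459,-1.7942)
  v6: (1-0.27)·(-2.23,-2.76) + 0.27·(-0.95,-1.37) = (-1.8844,-2.3847)
  v7: (1-0.27)·(1.47,-1.7) + 0.27·(3.59,-1.9) = (2.0424,-1.7540)
Shoelace sum Σ(x_i·y_{i+1} − x_{i+1}·y_i):
  i=1: 3.0058·2.8467 − -1.5872·1.6895 = +11.2382 (running +11.2382)
  i=2: -1.5872·1.9042 − -3.4739·2.8467 = +6.8668 (running +18.1050)
  i=3: -3.4739·-0.7563 − -3.7762·1.9042 = +9.8180 (running +27.9229)
  i=4: -3.7762·-1.7942 − -3.3459·-0.7563 = +4.2448 (running +32.1677)
  i=5: -3.3459·-2.3847 − -1.8844·-1.7942 = +4.5980 (running +36.7657)
  i=6: -1.8844·-1.7540 − 2.0424·-2.3847 = +8.1757 (running +44.9414)
  i=7: 2.0424·1.6895 − 3.0058·-1.7540 = +8.7228 (running +53.6642)
Area = |Σ|/2 = |53.6642|/2 = 26.8321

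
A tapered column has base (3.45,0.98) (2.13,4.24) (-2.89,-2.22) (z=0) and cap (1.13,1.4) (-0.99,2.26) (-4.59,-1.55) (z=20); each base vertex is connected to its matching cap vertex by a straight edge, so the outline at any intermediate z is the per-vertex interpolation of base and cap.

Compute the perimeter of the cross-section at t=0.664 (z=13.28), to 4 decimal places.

Perimeter at t=0.664: 15.3726

Cross-section at t=0.664: each vertex is (1-t)·p0[i] + t·p1[i].
  v1: (1-0.664)·(3.45,0.98) + 0.664·(1.13,1.4) = (1.9095,1.2589)
  v2: (1-0.664)·(2.13,4.24) + 0.664·(-0.99,2.26) = (0.0583,2.9253)
  v3: (1-0.664)·(-2.89,-2.22) + 0.664·(-4.59,-1.55) = (-4.0188,-1.7751)
Perimeter = Σ |v_{i+1} − v_i|:
  edge 1→2: √(-1.8512² + 1.6664²) = 2.4907 (running 2.4907)
  edge 2→3: √(-4.0771² + -4.7004²) = 6.2223 (running 8.7130)
  edge 3→1: √(5.9283² + 3.0340²) = 6.6596 (running 15.3726)
Perimeter = 15.3726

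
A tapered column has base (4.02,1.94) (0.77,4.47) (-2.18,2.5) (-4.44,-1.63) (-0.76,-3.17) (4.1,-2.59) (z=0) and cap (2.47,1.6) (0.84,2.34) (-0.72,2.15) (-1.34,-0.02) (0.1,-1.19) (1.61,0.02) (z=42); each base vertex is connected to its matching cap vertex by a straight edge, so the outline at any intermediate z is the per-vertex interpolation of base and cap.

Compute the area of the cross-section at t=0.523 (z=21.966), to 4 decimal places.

Cross-section at t=0.523: each vertex is (1-t)·p0[i] + t·p1[i].
  v1: (1-0.523)·(4.02,1.94) + 0.523·(2.47,1.6) = (3.2093,1.7622)
  v2: (1-0.523)·(0.77,4.47) + 0.523·(0.84,2.34) = (0.8066,3.3560)
  v3: (1-0.523)·(-2.18,2.5) + 0.523·(-0.72,2.15) = (-1.4164,2.3169)
  v4: (1-0.523)·(-4.44,-1.63) + 0.523·(-1.34,-0.02) = (-2.8187,-0.7880)
  v5: (1-0.523)·(-0.76,-3.17) + 0.523·(0.1,-1.19) = (-0.3102,-2.1345)
  v6: (1-0.523)·(4.1,-2.59) + 0.523·(1.61,0.02) = (2.7977,-1.2250)
Shoelace sum Σ(x_i·y_{i+1} − x_{i+1}·y_i):
  i=1: 3.2093·3.3560 − 0.8066·1.7622 = +9.3492 (running +9.3492)
  i=2: 0.8066·2.3169 − -1.4164·3.3560 = +6.6224 (running +15.9716)
  i=3: -1.4164·-0.7880 − -2.8187·2.3169 = +7.6469 (running +23.6185)
  i=4: -2.8187·-2.1345 − -0.3102·-0.7880 = +5.7720 (running +29.3905)
  i=5: -0.3102·-1.2250 − 2.7977·-2.1345 = +6.3517 (running +35.7421)
  i=6: 2.7977·1.7622 − 3.2093·-1.2250 = +8.8615 (running +44.6036)
Area = |Σ|/2 = |44.6036|/2 = 22.3018

Area at t=0.523: 22.3018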